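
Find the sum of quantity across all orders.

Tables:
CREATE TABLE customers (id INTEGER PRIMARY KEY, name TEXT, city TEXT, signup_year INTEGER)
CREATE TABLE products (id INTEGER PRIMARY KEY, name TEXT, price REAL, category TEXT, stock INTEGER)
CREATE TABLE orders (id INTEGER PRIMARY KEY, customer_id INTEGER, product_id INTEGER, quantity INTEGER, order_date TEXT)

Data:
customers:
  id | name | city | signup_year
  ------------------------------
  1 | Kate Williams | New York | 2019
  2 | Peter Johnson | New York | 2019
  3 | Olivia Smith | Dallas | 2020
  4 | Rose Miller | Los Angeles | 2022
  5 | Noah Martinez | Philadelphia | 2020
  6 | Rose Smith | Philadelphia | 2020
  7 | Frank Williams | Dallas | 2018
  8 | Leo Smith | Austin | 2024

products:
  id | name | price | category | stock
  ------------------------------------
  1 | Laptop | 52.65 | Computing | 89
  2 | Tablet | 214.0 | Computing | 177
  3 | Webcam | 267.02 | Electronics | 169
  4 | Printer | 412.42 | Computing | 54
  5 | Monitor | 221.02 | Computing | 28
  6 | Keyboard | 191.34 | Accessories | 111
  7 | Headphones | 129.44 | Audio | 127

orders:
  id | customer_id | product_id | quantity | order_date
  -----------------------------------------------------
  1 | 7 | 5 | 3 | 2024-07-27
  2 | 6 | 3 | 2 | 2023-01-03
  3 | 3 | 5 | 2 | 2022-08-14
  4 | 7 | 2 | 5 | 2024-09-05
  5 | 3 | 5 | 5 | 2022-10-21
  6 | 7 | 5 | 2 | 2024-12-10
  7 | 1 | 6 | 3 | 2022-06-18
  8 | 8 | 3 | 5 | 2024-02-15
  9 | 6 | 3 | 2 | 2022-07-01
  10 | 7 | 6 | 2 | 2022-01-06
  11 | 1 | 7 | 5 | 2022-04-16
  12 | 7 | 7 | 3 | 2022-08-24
SELECT SUM(quantity) FROM orders

Execution result:
39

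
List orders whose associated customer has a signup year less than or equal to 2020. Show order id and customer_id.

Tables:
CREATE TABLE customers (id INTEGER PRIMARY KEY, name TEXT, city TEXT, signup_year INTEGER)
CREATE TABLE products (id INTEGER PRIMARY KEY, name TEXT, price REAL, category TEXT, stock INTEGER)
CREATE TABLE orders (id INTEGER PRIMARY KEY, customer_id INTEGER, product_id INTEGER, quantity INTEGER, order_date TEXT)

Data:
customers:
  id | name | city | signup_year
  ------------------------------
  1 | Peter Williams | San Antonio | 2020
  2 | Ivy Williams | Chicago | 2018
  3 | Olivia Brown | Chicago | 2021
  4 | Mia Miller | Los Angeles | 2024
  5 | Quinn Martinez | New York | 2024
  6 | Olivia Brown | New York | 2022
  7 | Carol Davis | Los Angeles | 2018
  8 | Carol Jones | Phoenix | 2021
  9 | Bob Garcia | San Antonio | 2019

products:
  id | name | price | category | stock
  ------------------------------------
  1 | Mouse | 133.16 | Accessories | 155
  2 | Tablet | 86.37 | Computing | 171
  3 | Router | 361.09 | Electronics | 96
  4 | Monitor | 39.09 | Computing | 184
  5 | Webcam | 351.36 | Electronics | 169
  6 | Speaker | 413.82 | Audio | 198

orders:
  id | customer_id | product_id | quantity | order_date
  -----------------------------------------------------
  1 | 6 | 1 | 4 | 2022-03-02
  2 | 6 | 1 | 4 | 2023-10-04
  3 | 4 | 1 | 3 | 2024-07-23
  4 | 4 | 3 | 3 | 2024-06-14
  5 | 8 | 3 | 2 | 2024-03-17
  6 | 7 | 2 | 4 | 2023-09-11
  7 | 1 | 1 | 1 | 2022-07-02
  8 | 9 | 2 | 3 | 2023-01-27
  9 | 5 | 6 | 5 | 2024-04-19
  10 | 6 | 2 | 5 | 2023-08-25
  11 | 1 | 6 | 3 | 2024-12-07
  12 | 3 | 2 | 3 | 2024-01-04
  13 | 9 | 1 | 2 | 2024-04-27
SELECT id, customer_id FROM orders WHERE customer_id IN (SELECT id FROM customers WHERE signup_year <= 2020)

Execution result:
id | customer_id
6 | 7
7 | 1
8 | 9
11 | 1
13 | 9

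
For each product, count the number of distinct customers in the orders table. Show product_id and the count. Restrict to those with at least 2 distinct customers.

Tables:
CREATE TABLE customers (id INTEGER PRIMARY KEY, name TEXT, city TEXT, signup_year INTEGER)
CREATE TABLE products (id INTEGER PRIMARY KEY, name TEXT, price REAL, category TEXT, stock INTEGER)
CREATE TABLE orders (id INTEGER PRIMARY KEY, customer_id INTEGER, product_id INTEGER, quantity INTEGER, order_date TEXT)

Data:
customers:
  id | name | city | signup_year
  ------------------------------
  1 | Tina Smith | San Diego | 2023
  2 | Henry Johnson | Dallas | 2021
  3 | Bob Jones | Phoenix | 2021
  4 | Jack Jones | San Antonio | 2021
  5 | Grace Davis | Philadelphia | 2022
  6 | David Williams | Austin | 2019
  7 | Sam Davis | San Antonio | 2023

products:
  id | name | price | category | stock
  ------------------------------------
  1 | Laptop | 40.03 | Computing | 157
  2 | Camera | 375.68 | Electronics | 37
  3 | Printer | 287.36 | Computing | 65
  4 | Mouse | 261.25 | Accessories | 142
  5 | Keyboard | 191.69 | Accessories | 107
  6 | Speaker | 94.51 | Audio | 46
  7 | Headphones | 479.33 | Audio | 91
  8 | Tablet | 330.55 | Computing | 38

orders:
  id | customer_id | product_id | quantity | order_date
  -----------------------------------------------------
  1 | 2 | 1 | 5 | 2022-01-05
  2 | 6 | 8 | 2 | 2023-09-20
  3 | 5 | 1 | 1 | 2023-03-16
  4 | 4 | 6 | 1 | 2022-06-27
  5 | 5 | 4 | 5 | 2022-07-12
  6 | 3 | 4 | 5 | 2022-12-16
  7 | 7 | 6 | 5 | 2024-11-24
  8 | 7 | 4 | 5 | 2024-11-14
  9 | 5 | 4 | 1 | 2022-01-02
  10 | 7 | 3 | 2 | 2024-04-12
SELECT product_id, COUNT(DISTINCT customer_id) AS distinct_customer_count FROM orders GROUP BY product_id HAVING COUNT(DISTINCT customer_id) >= 2

Execution result:
product_id | distinct_customer_count
1 | 2
4 | 3
6 | 2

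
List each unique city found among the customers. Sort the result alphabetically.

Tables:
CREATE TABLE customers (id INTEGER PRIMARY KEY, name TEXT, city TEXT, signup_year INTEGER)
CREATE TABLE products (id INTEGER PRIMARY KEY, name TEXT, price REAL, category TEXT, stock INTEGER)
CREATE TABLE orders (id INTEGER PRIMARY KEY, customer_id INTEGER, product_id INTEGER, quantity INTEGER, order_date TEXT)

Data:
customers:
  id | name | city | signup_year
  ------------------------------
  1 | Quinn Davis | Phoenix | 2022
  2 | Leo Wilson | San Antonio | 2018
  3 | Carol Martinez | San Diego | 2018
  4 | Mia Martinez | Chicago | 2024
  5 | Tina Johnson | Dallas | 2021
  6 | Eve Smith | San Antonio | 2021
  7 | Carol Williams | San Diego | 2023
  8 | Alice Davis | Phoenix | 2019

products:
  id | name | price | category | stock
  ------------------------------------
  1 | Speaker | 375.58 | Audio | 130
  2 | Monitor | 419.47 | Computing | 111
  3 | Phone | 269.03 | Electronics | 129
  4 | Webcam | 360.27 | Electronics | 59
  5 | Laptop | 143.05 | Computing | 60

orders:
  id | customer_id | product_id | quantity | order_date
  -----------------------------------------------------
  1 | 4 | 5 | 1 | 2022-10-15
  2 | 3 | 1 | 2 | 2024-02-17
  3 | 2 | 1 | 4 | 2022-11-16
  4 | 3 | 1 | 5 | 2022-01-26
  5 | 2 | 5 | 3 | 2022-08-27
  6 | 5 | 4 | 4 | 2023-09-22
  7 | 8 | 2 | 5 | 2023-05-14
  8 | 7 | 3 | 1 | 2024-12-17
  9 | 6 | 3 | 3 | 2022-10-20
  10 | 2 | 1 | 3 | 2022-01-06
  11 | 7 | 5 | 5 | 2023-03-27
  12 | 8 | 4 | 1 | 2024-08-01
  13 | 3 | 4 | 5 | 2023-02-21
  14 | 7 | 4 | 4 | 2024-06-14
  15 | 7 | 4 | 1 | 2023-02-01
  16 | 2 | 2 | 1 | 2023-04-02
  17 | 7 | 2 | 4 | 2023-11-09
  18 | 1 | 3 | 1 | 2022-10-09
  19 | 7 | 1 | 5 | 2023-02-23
SELECT DISTINCT city FROM customers ORDER BY city

Execution result:
city
Chicago
Dallas
Phoenix
San Antonio
San Diego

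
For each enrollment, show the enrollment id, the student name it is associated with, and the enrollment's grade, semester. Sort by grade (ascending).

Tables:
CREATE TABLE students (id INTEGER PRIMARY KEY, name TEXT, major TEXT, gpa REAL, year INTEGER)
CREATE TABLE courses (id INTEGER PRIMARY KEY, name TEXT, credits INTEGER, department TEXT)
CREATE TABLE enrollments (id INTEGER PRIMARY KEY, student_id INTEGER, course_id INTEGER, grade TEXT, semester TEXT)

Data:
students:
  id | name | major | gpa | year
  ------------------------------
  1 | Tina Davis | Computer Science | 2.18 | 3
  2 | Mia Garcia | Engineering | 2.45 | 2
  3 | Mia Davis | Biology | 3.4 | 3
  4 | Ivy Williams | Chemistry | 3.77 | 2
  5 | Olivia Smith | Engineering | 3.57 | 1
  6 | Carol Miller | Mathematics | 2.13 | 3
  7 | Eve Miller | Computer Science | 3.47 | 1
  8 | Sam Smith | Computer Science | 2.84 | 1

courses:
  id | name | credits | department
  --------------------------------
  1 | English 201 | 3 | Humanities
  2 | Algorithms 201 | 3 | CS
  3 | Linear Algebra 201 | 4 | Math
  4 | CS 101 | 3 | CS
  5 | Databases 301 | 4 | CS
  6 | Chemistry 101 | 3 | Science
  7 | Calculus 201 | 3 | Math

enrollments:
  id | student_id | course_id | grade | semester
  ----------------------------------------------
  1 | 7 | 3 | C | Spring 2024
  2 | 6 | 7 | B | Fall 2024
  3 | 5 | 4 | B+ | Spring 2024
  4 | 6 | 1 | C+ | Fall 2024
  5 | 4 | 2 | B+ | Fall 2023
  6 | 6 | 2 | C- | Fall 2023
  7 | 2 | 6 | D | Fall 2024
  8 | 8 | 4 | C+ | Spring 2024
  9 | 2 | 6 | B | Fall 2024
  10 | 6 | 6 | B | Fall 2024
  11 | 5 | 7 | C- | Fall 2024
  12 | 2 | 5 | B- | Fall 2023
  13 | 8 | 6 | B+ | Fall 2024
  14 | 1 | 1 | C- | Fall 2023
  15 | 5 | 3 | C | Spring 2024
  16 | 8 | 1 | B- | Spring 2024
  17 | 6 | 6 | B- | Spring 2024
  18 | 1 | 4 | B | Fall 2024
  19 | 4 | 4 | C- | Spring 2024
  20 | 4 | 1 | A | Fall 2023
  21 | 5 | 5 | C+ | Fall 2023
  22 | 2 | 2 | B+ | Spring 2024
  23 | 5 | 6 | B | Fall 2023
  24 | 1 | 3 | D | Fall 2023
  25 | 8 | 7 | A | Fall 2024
SELECT c.id, p.name AS student, c.grade, c.semester FROM enrollments c JOIN students p ON c.student_id = p.id ORDER BY c.grade ASC

Execution result:
id | student | grade | semester
20 | Ivy Williams | A | Fall 2023
25 | Sam Smith | A | Fall 2024
2 | Carol Miller | B | Fall 2024
9 | Mia Garcia | B | Fall 2024
10 | Carol Miller | B | Fall 2024
18 | Tina Davis | B | Fall 2024
23 | Olivia Smith | B | Fall 2023
3 | Olivia Smith | B+ | Spring 2024
5 | Ivy Williams | B+ | Fall 2023
13 | Sam Smith | B+ | Fall 2024
22 | Mia Garcia | B+ | Spring 2024
12 | Mia Garcia | B- | Fall 2023
16 | Sam Smith | B- | Spring 2024
17 | Carol Miller | B- | Spring 2024
1 | Eve Miller | C | Spring 2024
15 | Olivia Smith | C | Spring 2024
4 | Carol Miller | C+ | Fall 2024
8 | Sam Smith | C+ | Spring 2024
21 | Olivia Smith | C+ | Fall 2023
6 | Carol Miller | C- | Fall 2023
11 | Olivia Smith | C- | Fall 2024
14 | Tina Davis | C- | Fall 2023
19 | Ivy Williams | C- | Spring 2024
7 | Mia Garcia | D | Fall 2024
24 | Tina Davis | D | Fall 2023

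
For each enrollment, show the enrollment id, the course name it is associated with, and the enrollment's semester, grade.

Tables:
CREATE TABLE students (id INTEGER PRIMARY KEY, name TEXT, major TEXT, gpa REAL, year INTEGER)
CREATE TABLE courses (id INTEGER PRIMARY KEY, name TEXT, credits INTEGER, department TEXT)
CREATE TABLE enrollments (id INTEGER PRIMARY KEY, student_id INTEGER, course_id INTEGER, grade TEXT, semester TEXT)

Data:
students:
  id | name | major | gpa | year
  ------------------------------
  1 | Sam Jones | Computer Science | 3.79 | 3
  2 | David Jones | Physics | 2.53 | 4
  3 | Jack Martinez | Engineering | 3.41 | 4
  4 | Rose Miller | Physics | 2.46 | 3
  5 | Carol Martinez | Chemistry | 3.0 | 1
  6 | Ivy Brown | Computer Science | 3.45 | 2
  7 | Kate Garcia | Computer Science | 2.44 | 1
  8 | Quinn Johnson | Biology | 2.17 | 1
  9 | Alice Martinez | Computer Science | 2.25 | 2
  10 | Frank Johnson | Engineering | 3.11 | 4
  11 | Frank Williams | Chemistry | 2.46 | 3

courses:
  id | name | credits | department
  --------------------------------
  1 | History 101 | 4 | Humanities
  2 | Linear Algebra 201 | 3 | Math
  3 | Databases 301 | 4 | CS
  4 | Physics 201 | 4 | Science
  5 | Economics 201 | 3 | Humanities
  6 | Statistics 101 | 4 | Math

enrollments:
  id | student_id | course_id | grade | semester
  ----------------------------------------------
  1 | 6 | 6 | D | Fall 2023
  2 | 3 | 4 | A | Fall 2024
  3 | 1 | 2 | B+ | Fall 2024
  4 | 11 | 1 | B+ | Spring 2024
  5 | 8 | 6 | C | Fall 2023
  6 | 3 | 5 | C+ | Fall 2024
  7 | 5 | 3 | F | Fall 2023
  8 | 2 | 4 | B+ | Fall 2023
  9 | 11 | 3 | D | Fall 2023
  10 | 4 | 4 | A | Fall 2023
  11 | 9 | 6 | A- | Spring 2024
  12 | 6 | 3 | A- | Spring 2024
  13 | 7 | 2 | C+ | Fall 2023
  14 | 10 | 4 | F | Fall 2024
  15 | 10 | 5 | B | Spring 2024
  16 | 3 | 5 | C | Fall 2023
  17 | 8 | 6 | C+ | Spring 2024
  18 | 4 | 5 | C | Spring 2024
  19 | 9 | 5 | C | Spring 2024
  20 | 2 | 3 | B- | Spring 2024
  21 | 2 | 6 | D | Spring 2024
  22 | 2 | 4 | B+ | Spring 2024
SELECT c.id, p.name AS course, c.semester, c.grade FROM enrollments c JOIN courses p ON c.course_id = p.id

Execution result:
id | course | semester | grade
1 | Statistics 101 | Fall 2023 | D
2 | Physics 201 | Fall 2024 | A
3 | Linear Algebra 201 | Fall 2024 | B+
4 | History 101 | Spring 2024 | B+
5 | Statistics 101 | Fall 2023 | C
6 | Economics 201 | Fall 2024 | C+
7 | Databases 301 | Fall 2023 | F
8 | Physics 201 | Fall 2023 | B+
9 | Databases 301 | Fall 2023 | D
10 | Physics 201 | Fall 2023 | A
11 | Statistics 101 | Spring 2024 | A-
12 | Databases 301 | Spring 2024 | A-
13 | Linear Algebra 201 | Fall 2023 | C+
14 | Physics 201 | Fall 2024 | F
15 | Economics 201 | Spring 2024 | B
16 | Economics 201 | Fall 2023 | C
17 | Statistics 101 | Spring 2024 | C+
18 | Economics 201 | Spring 2024 | C
19 | Economics 201 | Spring 2024 | C
20 | Databases 301 | Spring 2024 | B-
21 | Statistics 101 | Spring 2024 | D
22 | Physics 201 | Spring 2024 | B+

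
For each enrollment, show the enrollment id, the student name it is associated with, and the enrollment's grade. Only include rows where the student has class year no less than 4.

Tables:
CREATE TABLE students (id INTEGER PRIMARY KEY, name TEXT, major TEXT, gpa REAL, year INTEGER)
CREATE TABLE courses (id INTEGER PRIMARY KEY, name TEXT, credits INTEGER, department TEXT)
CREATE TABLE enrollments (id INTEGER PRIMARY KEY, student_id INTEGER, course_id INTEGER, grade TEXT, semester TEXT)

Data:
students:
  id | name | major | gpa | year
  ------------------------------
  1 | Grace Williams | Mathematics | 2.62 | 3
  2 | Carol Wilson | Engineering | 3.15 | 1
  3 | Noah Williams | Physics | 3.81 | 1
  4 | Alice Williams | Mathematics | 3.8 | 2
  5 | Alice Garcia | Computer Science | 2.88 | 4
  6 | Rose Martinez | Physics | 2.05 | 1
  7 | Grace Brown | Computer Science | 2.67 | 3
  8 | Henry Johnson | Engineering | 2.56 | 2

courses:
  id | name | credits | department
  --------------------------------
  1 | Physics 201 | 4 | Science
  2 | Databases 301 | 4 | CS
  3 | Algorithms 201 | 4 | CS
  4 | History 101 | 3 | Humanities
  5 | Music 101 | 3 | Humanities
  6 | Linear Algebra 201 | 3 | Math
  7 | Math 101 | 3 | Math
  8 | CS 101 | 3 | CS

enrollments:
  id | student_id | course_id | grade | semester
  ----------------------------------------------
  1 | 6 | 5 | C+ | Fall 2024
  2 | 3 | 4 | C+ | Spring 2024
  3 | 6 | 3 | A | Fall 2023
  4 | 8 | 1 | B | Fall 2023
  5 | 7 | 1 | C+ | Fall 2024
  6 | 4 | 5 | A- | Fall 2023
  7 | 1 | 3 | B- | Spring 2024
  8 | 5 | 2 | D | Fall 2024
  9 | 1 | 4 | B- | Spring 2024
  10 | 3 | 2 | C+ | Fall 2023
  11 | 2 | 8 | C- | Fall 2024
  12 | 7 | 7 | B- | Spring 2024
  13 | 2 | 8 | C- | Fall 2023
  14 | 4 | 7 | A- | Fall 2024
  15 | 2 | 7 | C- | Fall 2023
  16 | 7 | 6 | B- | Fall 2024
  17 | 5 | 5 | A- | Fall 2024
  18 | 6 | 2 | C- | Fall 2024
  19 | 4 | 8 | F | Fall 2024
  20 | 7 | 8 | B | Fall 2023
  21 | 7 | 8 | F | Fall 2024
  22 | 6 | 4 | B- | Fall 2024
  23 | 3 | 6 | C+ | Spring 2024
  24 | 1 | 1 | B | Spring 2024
SELECT c.id, p.name AS student, c.grade FROM enrollments c JOIN students p ON c.student_id = p.id WHERE p.year >= 4

Execution result:
id | student | grade
8 | Alice Garcia | D
17 | Alice Garcia | A-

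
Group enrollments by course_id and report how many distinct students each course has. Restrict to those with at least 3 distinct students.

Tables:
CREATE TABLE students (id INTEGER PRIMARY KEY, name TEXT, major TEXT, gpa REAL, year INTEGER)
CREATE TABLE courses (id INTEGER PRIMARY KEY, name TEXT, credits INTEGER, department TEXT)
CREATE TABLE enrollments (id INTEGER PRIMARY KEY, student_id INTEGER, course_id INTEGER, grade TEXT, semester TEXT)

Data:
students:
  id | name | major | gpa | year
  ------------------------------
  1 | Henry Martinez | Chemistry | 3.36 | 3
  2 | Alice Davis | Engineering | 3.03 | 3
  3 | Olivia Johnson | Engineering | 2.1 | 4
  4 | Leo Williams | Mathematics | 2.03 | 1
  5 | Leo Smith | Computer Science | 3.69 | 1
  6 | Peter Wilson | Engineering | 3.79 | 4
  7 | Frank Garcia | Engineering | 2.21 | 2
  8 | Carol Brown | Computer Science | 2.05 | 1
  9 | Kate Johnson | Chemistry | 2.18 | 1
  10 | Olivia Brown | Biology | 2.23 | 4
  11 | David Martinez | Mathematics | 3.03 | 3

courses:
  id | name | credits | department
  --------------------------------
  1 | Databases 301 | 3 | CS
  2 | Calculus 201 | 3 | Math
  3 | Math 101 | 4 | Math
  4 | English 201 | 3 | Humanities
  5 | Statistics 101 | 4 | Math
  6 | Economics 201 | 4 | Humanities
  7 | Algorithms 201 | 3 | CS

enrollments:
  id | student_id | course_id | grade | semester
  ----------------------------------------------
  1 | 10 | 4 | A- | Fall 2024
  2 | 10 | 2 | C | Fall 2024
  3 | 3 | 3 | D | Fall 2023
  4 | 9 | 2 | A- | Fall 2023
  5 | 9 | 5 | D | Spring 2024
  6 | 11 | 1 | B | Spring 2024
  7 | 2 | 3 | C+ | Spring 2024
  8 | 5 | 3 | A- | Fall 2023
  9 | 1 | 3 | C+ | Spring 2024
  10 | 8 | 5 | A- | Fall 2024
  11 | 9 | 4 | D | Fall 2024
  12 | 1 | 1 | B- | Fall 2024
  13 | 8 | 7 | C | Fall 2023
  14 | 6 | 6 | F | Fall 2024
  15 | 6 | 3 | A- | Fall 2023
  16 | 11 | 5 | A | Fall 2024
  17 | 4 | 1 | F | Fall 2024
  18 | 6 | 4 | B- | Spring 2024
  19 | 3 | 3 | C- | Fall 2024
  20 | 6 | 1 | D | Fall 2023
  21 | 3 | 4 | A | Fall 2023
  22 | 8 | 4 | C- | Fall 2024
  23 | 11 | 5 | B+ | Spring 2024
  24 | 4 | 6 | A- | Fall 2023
SELECT course_id, COUNT(DISTINCT student_id) AS distinct_student_count FROM enrollments GROUP BY course_id HAVING COUNT(DISTINCT student_id) >= 3

Execution result:
course_id | distinct_student_count
1 | 4
3 | 5
4 | 5
5 | 3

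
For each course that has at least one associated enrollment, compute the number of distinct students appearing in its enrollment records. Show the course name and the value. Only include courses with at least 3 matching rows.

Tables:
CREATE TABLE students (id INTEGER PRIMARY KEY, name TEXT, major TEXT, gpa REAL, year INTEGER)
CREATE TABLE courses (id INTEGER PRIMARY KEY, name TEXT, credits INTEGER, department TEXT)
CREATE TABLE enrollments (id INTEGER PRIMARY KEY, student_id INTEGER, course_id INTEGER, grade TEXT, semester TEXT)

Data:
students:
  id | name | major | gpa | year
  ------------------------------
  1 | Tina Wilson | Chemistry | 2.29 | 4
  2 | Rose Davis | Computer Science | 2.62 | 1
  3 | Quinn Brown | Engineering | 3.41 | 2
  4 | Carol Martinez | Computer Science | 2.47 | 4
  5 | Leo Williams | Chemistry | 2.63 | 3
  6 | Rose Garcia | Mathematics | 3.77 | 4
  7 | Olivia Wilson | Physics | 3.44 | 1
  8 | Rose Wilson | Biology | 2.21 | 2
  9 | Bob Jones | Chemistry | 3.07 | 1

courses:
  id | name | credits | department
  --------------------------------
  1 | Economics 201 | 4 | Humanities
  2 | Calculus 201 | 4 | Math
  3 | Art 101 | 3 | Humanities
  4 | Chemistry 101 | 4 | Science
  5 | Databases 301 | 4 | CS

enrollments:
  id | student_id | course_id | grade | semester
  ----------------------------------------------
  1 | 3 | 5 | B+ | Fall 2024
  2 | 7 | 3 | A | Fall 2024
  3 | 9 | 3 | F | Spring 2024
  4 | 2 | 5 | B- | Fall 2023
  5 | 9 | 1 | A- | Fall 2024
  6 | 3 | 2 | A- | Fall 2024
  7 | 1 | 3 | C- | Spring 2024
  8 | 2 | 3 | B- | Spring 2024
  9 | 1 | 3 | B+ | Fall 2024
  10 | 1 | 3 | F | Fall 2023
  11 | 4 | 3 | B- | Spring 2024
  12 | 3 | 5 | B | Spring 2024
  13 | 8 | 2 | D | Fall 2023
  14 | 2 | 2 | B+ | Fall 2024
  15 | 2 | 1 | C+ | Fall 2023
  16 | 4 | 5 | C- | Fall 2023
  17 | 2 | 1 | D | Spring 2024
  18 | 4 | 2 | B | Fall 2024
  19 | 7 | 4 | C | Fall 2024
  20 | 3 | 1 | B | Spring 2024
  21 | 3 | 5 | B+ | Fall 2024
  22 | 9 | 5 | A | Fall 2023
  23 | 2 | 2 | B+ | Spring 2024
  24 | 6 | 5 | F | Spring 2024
SELECT p.name, COUNT(DISTINCT c.student_id) AS distinct_student_count FROM enrollments c JOIN courses p ON c.course_id = p.id GROUP BY p.id, p.name HAVING COUNT(*) >= 3

Execution result:
name | distinct_student_count
Economics 201 | 3
Calculus 201 | 4
Art 101 | 5
Databases 301 | 5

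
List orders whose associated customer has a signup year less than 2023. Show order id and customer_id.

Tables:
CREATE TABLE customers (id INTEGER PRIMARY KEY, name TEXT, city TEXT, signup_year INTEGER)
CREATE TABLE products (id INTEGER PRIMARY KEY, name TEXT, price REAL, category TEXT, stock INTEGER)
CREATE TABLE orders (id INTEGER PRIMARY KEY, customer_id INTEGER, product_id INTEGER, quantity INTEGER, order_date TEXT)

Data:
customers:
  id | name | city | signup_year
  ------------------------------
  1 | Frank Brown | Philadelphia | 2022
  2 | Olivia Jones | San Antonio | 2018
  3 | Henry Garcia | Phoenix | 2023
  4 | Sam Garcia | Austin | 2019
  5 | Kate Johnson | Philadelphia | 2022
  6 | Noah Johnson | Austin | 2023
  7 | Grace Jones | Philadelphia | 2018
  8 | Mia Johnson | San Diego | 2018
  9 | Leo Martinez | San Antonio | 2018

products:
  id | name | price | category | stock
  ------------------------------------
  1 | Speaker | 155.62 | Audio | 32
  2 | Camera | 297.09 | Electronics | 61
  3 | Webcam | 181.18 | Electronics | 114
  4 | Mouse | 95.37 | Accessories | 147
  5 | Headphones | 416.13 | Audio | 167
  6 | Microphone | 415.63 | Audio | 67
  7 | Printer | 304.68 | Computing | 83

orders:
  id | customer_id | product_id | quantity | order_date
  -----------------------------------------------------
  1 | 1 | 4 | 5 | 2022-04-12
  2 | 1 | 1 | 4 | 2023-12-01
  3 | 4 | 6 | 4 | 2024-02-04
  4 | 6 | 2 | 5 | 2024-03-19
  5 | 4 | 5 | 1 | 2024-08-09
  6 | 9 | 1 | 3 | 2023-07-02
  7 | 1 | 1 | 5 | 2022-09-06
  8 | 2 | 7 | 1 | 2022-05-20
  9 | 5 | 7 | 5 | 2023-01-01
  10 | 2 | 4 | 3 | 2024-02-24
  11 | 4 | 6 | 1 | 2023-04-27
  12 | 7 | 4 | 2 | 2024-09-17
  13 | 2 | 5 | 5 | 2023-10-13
SELECT id, customer_id FROM orders WHERE customer_id IN (SELECT id FROM customers WHERE signup_year < 2023)

Execution result:
id | customer_id
1 | 1
2 | 1
3 | 4
5 | 4
6 | 9
7 | 1
8 | 2
9 | 5
10 | 2
11 | 4
12 | 7
13 | 2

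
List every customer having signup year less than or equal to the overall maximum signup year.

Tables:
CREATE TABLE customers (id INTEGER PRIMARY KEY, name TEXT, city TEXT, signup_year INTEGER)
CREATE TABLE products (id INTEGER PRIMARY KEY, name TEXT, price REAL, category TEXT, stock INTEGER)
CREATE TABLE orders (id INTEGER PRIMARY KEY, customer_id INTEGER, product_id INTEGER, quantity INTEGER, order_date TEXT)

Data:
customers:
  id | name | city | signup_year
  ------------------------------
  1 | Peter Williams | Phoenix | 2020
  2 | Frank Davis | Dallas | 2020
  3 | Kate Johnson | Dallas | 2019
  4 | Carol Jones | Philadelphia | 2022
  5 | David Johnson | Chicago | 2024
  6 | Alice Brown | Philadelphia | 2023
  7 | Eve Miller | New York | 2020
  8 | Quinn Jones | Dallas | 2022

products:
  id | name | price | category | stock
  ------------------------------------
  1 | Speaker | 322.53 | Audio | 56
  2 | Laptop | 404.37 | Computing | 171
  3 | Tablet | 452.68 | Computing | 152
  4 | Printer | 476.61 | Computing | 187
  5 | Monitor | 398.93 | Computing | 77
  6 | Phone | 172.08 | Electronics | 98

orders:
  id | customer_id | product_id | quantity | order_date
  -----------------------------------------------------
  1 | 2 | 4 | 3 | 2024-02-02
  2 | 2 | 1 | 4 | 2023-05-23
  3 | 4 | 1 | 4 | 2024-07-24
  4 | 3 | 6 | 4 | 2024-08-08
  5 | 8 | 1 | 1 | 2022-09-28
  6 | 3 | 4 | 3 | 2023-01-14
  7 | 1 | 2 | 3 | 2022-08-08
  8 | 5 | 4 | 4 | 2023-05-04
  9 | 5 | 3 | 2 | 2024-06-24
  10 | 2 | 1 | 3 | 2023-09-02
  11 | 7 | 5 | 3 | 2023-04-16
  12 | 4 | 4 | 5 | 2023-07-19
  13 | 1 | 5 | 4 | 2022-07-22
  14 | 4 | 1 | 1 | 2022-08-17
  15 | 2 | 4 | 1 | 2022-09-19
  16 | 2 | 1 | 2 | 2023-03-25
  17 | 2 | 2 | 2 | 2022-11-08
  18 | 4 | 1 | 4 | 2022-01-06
SELECT name, signup_year FROM customers WHERE signup_year <= (SELECT MAX(signup_year) FROM customers)

Execution result:
name | signup_year
Peter Williams | 2020
Frank Davis | 2020
Kate Johnson | 2019
Carol Jones | 2022
David Johnson | 2024
Alice Brown | 2023
Eve Miller | 2020
Quinn Jones | 2022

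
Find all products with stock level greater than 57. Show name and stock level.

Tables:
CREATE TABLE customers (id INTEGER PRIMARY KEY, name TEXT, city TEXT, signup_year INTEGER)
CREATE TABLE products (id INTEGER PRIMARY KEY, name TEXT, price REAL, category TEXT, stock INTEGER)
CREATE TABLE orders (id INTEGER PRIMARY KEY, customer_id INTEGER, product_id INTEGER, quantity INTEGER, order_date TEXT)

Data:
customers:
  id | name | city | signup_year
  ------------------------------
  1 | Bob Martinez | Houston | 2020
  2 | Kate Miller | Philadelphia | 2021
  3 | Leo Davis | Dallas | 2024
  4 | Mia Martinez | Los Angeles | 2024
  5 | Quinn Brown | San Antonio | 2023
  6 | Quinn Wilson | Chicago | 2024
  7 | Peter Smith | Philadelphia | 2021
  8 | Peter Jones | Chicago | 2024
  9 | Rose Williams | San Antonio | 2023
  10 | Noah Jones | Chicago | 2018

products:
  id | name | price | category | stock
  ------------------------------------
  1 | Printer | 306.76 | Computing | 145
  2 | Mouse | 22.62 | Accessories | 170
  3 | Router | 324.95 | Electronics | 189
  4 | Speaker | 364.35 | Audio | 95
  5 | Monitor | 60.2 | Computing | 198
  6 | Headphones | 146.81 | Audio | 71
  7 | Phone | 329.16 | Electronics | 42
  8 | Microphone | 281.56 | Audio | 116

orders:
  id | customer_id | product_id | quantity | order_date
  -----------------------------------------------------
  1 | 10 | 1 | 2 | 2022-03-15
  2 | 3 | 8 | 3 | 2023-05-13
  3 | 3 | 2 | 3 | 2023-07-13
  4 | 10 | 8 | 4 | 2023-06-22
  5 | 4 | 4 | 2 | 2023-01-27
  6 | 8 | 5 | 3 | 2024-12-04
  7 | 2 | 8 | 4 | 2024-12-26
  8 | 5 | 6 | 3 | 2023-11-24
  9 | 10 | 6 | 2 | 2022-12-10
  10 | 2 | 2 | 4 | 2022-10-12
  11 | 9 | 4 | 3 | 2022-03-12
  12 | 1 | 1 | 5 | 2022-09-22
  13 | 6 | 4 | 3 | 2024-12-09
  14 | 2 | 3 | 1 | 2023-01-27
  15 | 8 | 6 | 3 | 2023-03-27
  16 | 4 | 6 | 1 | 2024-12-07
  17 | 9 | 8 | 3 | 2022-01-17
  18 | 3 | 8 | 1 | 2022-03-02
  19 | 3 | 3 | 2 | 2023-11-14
SELECT name, stock FROM products WHERE stock > 57

Execution result:
name | stock
Printer | 145
Mouse | 170
Router | 189
Speaker | 95
Monitor | 198
Headphones | 71
Microphone | 116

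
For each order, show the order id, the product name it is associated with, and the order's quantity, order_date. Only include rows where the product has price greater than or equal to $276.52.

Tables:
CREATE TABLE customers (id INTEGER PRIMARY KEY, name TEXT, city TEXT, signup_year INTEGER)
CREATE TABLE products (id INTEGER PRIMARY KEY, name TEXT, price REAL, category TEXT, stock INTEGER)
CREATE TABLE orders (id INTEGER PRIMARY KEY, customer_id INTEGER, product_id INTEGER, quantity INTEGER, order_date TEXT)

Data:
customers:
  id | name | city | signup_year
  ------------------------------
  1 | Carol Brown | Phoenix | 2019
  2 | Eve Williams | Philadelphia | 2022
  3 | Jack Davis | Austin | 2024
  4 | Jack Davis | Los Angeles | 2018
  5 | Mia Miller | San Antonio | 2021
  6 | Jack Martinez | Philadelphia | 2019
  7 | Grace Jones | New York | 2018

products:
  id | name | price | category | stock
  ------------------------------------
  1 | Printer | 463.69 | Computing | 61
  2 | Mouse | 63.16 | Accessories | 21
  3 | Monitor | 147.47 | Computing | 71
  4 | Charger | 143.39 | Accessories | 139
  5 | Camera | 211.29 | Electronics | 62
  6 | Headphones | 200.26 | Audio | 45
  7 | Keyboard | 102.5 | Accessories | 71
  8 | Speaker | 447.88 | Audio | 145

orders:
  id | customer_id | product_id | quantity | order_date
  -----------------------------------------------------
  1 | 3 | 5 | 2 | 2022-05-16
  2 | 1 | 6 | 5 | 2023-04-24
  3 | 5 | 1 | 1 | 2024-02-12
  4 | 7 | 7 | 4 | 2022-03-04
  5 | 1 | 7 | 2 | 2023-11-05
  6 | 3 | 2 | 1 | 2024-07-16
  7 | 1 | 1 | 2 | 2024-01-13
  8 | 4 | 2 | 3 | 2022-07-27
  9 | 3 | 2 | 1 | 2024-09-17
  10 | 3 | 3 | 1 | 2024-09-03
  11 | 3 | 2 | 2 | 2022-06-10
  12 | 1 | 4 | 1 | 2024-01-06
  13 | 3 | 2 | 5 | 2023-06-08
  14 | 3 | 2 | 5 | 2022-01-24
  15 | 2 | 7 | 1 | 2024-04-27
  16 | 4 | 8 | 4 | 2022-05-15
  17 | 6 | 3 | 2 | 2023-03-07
SELECT c.id, p.name AS product, c.quantity, c.order_date FROM orders c JOIN products p ON c.product_id = p.id WHERE p.price >= 276.52

Execution result:
id | product | quantity | order_date
3 | Printer | 1 | 2024-02-12
7 | Printer | 2 | 2024-01-13
16 | Speaker | 4 | 2022-05-15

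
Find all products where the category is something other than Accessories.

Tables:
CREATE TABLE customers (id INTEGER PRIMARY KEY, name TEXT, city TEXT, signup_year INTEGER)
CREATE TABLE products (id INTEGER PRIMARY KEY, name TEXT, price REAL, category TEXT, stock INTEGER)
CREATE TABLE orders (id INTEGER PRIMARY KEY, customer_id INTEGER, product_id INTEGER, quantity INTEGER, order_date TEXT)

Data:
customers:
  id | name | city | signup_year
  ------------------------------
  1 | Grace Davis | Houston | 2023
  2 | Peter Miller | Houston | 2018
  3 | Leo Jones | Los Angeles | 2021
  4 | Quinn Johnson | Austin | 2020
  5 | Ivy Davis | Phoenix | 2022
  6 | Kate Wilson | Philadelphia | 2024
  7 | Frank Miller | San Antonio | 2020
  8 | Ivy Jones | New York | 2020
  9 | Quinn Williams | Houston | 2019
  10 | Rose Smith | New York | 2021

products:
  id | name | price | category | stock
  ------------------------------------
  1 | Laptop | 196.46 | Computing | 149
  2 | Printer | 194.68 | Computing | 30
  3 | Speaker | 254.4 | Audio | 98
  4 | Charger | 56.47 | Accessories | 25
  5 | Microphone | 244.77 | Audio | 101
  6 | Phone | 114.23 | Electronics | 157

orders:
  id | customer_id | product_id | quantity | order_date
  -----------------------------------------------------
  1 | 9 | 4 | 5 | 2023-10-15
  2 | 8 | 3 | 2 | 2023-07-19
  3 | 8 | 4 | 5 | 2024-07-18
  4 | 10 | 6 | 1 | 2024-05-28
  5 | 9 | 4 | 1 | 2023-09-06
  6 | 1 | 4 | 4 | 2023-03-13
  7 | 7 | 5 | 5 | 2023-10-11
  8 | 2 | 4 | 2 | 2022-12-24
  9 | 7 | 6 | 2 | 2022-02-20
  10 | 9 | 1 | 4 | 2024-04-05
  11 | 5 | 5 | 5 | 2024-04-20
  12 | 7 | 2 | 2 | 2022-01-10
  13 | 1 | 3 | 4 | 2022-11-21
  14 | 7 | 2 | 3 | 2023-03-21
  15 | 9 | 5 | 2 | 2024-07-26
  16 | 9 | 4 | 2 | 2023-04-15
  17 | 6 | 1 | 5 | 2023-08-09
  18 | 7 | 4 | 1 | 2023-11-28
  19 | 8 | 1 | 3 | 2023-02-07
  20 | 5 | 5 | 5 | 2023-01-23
SELECT name, category FROM products WHERE category <> 'Accessories'

Execution result:
name | category
Laptop | Computing
Printer | Computing
Speaker | Audio
Microphone | Audio
Phone | Electronics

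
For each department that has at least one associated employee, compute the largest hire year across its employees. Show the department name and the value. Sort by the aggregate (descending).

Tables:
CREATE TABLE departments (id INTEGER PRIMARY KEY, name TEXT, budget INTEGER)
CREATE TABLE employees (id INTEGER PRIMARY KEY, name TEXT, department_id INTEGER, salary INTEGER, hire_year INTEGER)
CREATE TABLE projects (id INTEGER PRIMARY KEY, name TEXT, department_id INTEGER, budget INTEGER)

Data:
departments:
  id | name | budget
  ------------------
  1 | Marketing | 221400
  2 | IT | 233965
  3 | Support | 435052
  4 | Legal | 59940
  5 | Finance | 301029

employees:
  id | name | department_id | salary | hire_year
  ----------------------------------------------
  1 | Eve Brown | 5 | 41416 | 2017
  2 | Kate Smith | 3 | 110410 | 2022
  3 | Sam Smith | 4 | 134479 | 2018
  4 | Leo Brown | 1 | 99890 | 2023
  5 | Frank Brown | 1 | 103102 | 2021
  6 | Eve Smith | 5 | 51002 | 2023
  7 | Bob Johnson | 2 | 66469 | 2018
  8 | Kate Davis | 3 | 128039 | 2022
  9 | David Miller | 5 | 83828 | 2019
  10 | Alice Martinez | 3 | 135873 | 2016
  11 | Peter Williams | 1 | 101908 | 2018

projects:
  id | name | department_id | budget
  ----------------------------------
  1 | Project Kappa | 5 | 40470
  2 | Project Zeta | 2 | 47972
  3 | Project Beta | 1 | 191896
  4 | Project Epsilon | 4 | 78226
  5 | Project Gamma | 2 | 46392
SELECT p.name, MAX(c.hire_year) AS max_hire_year FROM employees c JOIN departments p ON c.department_id = p.id GROUP BY p.id, p.name ORDER BY max_hire_year DESC

Execution result:
name | max_hire_year
Marketing | 2023
Finance | 2023
Support | 2022
IT | 2018
Legal | 2018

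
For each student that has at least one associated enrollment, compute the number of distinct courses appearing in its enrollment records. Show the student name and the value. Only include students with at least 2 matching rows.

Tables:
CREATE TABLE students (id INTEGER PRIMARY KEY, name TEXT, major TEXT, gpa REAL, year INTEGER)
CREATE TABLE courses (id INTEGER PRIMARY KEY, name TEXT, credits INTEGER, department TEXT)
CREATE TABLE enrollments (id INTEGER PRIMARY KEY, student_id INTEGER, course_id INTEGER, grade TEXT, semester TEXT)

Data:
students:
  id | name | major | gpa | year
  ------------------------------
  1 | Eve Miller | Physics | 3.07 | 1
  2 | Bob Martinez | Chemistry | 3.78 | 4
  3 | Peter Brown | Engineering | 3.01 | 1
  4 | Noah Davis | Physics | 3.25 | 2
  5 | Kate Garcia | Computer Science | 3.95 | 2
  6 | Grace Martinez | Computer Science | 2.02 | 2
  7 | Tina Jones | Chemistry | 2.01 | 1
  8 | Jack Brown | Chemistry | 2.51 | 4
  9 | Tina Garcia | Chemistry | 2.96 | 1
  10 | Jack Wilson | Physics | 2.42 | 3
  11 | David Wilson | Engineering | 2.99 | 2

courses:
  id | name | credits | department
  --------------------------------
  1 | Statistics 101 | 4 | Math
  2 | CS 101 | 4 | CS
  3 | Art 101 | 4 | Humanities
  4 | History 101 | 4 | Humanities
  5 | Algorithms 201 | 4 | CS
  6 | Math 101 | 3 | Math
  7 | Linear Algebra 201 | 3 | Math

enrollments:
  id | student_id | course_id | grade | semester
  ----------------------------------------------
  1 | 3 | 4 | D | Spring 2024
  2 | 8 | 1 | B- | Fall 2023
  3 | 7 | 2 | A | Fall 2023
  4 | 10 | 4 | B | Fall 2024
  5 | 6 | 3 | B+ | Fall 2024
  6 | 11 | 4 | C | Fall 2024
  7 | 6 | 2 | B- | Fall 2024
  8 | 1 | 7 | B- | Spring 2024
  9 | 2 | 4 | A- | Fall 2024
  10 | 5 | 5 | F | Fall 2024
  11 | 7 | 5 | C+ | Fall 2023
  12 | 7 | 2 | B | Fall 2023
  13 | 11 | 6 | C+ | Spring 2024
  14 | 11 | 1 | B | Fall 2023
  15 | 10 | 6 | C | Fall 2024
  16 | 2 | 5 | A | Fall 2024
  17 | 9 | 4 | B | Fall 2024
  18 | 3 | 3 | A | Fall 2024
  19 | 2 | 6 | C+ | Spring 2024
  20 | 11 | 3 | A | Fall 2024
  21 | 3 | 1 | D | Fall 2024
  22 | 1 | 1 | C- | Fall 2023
SELECT p.name, COUNT(DISTINCT c.course_id) AS distinct_course_count FROM enrollments c JOIN students p ON c.student_id = p.id GROUP BY p.id, p.name HAVING COUNT(*) >= 2

Execution result:
name | distinct_course_count
Eve Miller | 2
Bob Martinez | 3
Peter Brown | 3
Grace Martinez | 2
Tina Jones | 2
Jack Wilson | 2
David Wilson | 4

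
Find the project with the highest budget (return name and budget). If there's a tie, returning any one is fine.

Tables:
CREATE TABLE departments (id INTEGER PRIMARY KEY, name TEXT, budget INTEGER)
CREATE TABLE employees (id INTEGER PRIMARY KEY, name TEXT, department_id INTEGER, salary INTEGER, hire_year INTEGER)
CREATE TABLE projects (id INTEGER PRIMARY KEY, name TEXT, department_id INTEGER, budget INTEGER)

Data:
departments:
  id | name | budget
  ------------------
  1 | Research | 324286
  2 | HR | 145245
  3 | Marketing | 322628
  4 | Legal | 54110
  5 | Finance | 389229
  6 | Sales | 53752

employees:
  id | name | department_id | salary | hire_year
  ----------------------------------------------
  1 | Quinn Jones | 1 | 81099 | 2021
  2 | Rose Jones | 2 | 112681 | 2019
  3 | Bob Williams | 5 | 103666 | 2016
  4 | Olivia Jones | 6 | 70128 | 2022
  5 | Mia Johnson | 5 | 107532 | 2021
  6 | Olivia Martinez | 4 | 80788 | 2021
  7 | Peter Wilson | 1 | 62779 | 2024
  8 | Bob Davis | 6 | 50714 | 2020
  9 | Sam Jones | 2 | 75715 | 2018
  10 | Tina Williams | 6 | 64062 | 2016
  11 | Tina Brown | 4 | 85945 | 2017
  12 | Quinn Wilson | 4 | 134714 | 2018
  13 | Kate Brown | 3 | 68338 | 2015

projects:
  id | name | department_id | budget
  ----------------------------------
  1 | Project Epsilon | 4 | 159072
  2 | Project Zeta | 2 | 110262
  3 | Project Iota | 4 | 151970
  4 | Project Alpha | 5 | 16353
SELECT name, budget FROM projects ORDER BY budget DESC LIMIT 1

Execution result:
name | budget
Project Epsilon | 159072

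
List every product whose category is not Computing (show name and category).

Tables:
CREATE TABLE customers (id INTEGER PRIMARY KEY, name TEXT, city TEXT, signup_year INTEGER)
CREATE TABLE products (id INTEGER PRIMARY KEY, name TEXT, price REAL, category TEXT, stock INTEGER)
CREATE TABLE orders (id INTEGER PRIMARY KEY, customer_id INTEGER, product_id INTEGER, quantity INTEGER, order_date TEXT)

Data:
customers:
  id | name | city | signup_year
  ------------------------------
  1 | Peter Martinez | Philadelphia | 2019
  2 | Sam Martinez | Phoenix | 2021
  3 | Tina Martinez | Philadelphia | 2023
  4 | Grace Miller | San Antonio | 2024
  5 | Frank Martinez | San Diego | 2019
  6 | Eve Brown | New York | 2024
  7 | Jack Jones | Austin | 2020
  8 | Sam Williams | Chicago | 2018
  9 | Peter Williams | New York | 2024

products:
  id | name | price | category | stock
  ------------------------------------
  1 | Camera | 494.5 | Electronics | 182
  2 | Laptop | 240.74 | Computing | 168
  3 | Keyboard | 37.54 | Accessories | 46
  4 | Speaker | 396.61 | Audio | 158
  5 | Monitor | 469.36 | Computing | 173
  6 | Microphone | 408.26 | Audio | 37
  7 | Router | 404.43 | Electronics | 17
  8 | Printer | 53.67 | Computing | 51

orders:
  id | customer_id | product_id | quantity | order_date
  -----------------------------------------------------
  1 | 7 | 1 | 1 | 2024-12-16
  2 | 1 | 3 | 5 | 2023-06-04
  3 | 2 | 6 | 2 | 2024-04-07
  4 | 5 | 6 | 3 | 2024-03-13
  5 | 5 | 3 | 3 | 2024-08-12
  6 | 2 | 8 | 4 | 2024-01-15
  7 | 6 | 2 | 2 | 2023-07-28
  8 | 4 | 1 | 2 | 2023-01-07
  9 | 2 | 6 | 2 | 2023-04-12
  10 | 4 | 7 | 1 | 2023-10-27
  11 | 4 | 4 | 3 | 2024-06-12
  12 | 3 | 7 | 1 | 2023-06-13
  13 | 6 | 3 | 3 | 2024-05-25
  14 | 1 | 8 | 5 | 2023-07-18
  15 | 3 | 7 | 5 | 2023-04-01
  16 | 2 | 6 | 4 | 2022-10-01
SELECT name, category FROM products WHERE category <> 'Computing'

Execution result:
name | category
Camera | Electronics
Keyboard | Accessories
Speaker | Audio
Microphone | Audio
Router | Electronics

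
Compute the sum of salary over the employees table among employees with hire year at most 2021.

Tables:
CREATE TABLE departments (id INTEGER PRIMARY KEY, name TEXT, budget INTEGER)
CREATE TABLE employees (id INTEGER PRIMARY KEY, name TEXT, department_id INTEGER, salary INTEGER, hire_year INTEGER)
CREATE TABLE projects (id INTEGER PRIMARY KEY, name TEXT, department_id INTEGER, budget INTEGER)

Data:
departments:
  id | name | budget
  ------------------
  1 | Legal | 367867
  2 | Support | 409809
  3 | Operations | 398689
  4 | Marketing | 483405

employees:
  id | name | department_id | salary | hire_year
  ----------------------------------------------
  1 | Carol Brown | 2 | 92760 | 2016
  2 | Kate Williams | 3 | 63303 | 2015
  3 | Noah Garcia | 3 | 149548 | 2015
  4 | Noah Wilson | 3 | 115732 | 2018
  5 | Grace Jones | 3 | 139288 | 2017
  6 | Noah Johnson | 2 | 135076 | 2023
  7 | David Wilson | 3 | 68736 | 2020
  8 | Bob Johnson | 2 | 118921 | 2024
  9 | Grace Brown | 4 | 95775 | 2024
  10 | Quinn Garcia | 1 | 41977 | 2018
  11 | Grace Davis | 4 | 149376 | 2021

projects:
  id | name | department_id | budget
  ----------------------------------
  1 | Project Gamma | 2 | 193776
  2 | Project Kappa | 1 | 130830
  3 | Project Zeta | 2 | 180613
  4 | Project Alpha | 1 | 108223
SELECT SUM(salary) FROM employees WHERE hire_year <= 2021

Execution result:
820720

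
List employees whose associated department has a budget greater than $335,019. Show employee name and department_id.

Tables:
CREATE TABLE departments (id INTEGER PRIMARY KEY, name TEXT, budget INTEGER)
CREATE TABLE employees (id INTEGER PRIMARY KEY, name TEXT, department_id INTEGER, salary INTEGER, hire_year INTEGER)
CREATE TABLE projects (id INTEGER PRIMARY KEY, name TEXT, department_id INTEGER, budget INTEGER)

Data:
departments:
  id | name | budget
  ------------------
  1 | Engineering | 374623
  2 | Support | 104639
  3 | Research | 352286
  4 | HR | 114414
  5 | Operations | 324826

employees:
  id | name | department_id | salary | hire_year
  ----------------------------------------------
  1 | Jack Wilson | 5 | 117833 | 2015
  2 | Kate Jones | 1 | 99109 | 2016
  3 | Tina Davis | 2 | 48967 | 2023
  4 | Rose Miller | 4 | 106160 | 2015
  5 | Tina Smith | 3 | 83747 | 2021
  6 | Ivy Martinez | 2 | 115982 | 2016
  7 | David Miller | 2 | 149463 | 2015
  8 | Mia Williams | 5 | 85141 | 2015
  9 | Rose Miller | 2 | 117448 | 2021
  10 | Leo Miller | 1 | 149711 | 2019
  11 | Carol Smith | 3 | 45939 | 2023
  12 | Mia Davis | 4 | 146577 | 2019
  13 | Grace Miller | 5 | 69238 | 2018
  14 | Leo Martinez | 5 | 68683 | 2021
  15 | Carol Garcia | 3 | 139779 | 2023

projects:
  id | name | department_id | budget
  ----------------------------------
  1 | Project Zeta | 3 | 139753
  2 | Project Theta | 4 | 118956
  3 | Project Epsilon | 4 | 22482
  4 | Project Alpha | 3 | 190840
SELECT name, department_id FROM employees WHERE department_id IN (SELECT id FROM departments WHERE budget > 335019)

Execution result:
name | department_id
Kate Jones | 1
Tina Smith | 3
Leo Miller | 1
Carol Smith | 3
Carol Garcia | 3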